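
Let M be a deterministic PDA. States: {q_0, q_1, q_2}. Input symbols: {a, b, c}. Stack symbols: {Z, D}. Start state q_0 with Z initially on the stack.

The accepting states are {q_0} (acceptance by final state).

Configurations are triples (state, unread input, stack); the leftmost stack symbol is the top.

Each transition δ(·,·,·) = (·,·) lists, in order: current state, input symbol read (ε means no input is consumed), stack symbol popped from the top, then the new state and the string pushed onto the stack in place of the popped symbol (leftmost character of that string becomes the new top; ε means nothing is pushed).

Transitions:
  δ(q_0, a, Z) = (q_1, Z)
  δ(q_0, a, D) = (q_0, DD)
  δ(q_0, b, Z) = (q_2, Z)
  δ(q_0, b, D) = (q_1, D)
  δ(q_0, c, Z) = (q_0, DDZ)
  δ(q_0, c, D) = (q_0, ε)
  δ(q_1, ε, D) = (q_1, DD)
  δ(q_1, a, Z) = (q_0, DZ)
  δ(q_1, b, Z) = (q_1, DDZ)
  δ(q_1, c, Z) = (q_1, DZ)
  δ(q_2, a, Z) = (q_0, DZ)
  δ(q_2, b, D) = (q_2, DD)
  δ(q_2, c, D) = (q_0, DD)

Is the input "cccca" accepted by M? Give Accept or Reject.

(q_0, cccca, Z)
  read c, top Z: go to q_0, push DDZ → (q_0, ccca, DDZ)
  read c, top D: go to q_0, push ε → (q_0, cca, DZ)
  read c, top D: go to q_0, push ε → (q_0, ca, Z)
  read c, top Z: go to q_0, push DDZ → (q_0, a, DDZ)
  read a, top D: go to q_0, push DD → (q_0, ε, DDDZ)
All input consumed; state q_0 ∈ F.

Accept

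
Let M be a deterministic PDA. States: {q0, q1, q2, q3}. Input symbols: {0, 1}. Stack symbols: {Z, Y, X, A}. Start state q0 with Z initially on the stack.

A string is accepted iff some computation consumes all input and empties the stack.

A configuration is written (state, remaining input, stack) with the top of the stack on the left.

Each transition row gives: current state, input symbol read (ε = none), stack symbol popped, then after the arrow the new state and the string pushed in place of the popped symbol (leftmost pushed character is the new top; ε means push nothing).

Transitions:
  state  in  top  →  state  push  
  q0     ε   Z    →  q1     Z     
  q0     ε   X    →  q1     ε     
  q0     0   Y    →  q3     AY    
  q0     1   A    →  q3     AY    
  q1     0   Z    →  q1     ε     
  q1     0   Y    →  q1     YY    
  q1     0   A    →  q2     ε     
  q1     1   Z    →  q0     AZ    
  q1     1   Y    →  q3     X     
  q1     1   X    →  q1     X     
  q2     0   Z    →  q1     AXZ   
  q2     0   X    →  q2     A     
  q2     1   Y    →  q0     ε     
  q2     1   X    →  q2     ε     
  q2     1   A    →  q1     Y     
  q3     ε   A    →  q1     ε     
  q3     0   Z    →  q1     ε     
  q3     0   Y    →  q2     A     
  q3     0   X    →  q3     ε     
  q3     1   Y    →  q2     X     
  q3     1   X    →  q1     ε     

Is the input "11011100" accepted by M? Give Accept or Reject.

Accept

(q0, 11011100, Z) ⊢ (q1, 11011100, Z) ⊢ (q0, 1011100, AZ) ⊢ (q3, 011100, AYZ) ⊢ (q1, 011100, YZ) ⊢ (q1, 11100, YYZ) ⊢ (q3, 1100, XYZ) ⊢ (q1, 100, YZ) ⊢ (q3, 00, XZ) ⊢ (q3, 0, Z) ⊢ (q1, ε, ε)
All input consumed and the stack is empty.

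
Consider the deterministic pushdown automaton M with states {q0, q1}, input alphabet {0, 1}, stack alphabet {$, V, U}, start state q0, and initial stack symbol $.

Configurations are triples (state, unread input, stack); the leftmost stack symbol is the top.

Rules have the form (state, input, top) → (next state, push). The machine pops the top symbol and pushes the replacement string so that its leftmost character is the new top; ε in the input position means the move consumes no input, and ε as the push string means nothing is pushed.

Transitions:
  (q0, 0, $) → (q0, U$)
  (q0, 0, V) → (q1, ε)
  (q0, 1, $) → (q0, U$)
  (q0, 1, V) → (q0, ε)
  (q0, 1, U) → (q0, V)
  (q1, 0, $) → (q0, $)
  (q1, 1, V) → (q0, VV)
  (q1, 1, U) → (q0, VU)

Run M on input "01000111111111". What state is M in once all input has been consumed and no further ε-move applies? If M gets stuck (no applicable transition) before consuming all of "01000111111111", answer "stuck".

q0

(q0, 01000111111111, $)
  read 0, top $: go to q0, push U$ → (q0, 1000111111111, U$)
  read 1, top U: go to q0, push V → (q0, 000111111111, V$)
  read 0, top V: go to q1, push ε → (q1, 00111111111, $)
  read 0, top $: go to q0, push $ → (q0, 0111111111, $)
  read 0, top $: go to q0, push U$ → (q0, 111111111, U$)
  read 1, top U: go to q0, push V → (q0, 11111111, V$)
  read 1, top V: go to q0, push ε → (q0, 1111111, $)
  read 1, top $: go to q0, push U$ → (q0, 111111, U$)
  read 1, top U: go to q0, push V → (q0, 11111, V$)
  read 1, top V: go to q0, push ε → (q0, 1111, $)
  read 1, top $: go to q0, push U$ → (q0, 111, U$)
  read 1, top U: go to q0, push V → (q0, 11, V$)
  read 1, top V: go to q0, push ε → (q0, 1, $)
  read 1, top $: go to q0, push U$ → (q0, ε, U$)
All input consumed; M is in state q0.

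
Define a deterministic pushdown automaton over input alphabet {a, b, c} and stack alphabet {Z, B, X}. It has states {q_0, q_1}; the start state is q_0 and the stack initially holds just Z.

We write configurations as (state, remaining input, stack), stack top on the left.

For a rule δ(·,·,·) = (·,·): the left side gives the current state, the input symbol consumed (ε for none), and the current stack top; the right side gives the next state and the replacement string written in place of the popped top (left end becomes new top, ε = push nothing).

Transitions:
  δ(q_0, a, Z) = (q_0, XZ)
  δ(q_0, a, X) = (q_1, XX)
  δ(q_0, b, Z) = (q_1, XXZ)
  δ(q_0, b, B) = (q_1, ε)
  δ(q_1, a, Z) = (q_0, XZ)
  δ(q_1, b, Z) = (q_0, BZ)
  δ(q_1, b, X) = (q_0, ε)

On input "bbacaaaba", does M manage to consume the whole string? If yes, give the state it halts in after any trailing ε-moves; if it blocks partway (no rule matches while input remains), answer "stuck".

(q_0, bbacaaaba, Z)
  read b, top Z: go to q_1, push XXZ → (q_1, bacaaaba, XXZ)
  read b, top X: go to q_0, push ε → (q_0, acaaaba, XZ)
  read a, top X: go to q_1, push XX → (q_1, caaaba, XXZ)
No transition for (q_1, c, top X); M blocks with input caaaba remaining.

stuck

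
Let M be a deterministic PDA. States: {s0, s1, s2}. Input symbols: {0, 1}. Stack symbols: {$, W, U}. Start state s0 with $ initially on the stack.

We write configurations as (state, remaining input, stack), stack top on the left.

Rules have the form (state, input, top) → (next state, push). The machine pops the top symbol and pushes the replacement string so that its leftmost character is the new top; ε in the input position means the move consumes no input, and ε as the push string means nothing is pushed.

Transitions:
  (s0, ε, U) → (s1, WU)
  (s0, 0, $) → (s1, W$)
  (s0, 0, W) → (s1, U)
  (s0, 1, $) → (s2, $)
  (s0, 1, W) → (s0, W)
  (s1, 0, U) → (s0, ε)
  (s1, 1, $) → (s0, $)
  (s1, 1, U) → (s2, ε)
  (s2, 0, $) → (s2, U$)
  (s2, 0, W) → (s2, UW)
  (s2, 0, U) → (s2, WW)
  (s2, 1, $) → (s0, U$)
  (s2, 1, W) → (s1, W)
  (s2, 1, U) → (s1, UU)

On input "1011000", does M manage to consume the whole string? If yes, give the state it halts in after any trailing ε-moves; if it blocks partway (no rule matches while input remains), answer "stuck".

(s0, 1011000, $)
  read 1, top $: go to s2, push $ → (s2, 011000, $)
  read 0, top $: go to s2, push U$ → (s2, 11000, U$)
  read 1, top U: go to s1, push UU → (s1, 1000, UU$)
  read 1, top U: go to s2, push ε → (s2, 000, U$)
  read 0, top U: go to s2, push WW → (s2, 00, WW$)
  read 0, top W: go to s2, push UW → (s2, 0, UWW$)
  read 0, top U: go to s2, push WW → (s2, ε, WWWW$)
All input consumed; M is in state s2.

s2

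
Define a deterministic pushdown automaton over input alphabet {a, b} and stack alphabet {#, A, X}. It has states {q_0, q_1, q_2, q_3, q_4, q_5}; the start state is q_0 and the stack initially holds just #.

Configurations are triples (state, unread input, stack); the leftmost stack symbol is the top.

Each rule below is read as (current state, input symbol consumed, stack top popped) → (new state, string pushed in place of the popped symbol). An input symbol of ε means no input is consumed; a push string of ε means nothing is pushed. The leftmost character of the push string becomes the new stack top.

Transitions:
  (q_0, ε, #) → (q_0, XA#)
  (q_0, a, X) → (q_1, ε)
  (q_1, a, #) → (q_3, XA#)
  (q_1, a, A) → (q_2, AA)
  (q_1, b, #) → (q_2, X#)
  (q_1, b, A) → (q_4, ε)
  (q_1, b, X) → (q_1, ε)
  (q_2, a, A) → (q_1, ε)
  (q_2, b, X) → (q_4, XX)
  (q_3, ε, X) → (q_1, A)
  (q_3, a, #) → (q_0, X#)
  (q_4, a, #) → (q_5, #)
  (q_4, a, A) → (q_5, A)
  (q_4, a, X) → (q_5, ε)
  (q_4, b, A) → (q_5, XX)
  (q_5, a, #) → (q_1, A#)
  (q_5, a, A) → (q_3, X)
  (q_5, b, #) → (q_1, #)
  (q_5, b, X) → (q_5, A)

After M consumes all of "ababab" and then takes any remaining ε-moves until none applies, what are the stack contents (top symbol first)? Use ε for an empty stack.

(q_0, ababab, #) ⊢ (q_0, ababab, XA#) ⊢ (q_1, babab, A#) ⊢ (q_4, abab, #) ⊢ (q_5, bab, #) ⊢ (q_1, ab, #) ⊢ (q_3, b, XA#) ⊢ (q_1, b, AA#) ⊢ (q_4, ε, A#)
All input consumed in state q_4 with stack A#.

A#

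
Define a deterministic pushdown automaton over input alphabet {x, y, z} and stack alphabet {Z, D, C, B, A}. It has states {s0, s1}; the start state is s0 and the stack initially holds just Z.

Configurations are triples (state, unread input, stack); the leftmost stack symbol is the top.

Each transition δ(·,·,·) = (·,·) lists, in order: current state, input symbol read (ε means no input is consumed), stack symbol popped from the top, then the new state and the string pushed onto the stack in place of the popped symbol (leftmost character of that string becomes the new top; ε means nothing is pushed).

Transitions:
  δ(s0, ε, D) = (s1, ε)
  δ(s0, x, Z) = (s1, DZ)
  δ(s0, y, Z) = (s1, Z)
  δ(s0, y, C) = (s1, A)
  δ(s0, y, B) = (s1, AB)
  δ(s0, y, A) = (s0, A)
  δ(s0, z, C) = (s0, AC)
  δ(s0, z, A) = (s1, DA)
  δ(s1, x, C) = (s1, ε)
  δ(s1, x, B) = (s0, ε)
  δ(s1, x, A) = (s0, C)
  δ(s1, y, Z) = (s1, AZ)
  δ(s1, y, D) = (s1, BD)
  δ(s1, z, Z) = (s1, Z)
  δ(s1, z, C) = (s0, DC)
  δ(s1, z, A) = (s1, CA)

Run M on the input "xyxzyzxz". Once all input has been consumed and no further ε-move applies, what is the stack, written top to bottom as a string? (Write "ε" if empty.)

(s0, xyxzyzxz, Z) ⊢ (s1, yxzyzxz, DZ) ⊢ (s1, xzyzxz, BDZ) ⊢ (s0, zyzxz, DZ) ⊢ (s1, zyzxz, Z) ⊢ (s1, yzxz, Z) ⊢ (s1, zxz, AZ) ⊢ (s1, xz, CAZ) ⊢ (s1, z, AZ) ⊢ (s1, ε, CAZ)
All input consumed in state s1 with stack CAZ.

CAZ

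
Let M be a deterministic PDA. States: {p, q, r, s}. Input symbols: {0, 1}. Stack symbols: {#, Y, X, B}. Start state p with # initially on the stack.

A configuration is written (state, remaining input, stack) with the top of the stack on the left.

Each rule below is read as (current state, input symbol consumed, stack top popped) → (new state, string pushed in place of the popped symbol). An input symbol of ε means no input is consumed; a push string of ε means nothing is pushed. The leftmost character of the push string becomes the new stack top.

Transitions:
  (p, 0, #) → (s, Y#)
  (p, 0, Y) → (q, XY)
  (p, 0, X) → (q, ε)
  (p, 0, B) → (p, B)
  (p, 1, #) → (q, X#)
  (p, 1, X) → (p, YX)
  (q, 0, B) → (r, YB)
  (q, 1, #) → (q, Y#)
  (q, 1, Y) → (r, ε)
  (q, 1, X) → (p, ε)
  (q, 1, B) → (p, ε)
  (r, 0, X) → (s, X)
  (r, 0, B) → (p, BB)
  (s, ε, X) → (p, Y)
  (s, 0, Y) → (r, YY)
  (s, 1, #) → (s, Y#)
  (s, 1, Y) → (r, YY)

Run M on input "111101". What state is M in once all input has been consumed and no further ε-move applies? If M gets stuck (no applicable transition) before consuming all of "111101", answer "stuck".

r

(p, 111101, #)
  read 1, top #: go to q, push X# → (q, 11101, X#)
  read 1, top X: go to p, push ε → (p, 1101, #)
  read 1, top #: go to q, push X# → (q, 101, X#)
  read 1, top X: go to p, push ε → (p, 01, #)
  read 0, top #: go to s, push Y# → (s, 1, Y#)
  read 1, top Y: go to r, push YY → (r, ε, YY#)
All input consumed; M is in state r.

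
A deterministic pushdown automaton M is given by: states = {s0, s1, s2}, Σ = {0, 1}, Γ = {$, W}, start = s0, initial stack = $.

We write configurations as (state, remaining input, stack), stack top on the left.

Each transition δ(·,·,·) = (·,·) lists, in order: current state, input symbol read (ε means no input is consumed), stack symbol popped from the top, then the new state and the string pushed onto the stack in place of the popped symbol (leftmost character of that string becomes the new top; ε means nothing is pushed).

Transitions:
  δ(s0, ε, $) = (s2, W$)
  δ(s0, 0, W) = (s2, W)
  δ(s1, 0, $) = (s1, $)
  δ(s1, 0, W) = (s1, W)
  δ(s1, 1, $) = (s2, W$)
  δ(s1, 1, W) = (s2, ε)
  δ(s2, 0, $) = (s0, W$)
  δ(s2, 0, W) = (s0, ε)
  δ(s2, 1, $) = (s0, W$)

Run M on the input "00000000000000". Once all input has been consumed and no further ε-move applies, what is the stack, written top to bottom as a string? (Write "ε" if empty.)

W$

(s0, 00000000000000, $)
  ε-move, top $: go to s2, push W$ → (s2, 00000000000000, W$)
  read 0, top W: go to s0, push ε → (s0, 0000000000000, $)
  ε-move, top $: go to s2, push W$ → (s2, 0000000000000, W$)
  read 0, top W: go to s0, push ε → (s0, 000000000000, $)
  ε-move, top $: go to s2, push W$ → (s2, 000000000000, W$)
  read 0, top W: go to s0, push ε → (s0, 00000000000, $)
  ε-move, top $: go to s2, push W$ → (s2, 00000000000, W$)
  read 0, top W: go to s0, push ε → (s0, 0000000000, $)
  ε-move, top $: go to s2, push W$ → (s2, 0000000000, W$)
  read 0, top W: go to s0, push ε → (s0, 000000000, $)
  ε-move, top $: go to s2, push W$ → (s2, 000000000, W$)
  read 0, top W: go to s0, push ε → (s0, 00000000, $)
  ε-move, top $: go to s2, push W$ → (s2, 00000000, W$)
  read 0, top W: go to s0, push ε → (s0, 0000000, $)
  ε-move, top $: go to s2, push W$ → (s2, 0000000, W$)
  read 0, top W: go to s0, push ε → (s0, 000000, $)
  ε-move, top $: go to s2, push W$ → (s2, 000000, W$)
  read 0, top W: go to s0, push ε → (s0, 00000, $)
  ε-move, top $: go to s2, push W$ → (s2, 00000, W$)
  read 0, top W: go to s0, push ε → (s0, 0000, $)
  ε-move, top $: go to s2, push W$ → (s2, 0000, W$)
  read 0, top W: go to s0, push ε → (s0, 000, $)
  ε-move, top $: go to s2, push W$ → (s2, 000, W$)
  read 0, top W: go to s0, push ε → (s0, 00, $)
  ε-move, top $: go to s2, push W$ → (s2, 00, W$)
  read 0, top W: go to s0, push ε → (s0, 0, $)
  ε-move, top $: go to s2, push W$ → (s2, 0, W$)
  read 0, top W: go to s0, push ε → (s0, ε, $)
  ε-move, top $: go to s2, push W$ → (s2, ε, W$)
All input consumed in state s2 with stack W$.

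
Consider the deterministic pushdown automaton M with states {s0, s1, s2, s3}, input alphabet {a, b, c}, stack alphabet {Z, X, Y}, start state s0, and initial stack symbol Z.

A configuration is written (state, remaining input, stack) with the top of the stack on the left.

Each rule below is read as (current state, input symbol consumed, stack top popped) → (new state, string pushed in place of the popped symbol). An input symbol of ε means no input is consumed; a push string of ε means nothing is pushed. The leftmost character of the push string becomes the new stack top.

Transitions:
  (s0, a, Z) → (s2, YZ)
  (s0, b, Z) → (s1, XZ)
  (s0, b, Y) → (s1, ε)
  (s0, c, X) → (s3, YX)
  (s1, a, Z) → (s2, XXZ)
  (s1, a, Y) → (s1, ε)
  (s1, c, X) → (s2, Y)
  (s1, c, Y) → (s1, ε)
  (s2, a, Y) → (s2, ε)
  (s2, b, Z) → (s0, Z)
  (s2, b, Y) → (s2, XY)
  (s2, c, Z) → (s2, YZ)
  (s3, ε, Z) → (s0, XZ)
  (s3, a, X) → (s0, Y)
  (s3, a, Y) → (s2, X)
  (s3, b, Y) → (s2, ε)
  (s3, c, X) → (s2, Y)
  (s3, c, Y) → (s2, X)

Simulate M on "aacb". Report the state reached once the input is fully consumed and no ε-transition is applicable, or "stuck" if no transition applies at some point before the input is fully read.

s2

(s0, aacb, Z)
  read a, top Z: go to s2, push YZ → (s2, acb, YZ)
  read a, top Y: go to s2, push ε → (s2, cb, Z)
  read c, top Z: go to s2, push YZ → (s2, b, YZ)
  read b, top Y: go to s2, push XY → (s2, ε, XYZ)
All input consumed; M is in state s2.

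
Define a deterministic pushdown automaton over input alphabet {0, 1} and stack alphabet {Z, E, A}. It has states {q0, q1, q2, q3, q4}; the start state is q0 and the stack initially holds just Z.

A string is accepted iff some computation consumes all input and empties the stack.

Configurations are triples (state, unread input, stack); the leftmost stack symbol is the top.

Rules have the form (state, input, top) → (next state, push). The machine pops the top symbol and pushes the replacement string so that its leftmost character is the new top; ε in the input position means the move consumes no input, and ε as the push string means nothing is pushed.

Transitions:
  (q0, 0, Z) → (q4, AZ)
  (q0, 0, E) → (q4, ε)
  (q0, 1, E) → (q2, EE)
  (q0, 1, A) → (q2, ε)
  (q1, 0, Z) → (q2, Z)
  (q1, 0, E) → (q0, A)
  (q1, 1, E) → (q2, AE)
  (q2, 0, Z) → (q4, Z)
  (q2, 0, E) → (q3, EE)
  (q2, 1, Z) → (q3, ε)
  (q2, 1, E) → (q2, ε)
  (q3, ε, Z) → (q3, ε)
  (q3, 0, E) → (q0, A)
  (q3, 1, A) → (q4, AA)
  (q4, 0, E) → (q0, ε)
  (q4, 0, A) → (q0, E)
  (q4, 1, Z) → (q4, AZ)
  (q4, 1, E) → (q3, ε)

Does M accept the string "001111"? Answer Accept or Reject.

(q0, 001111, Z)
  read 0, top Z: go to q4, push AZ → (q4, 01111, AZ)
  read 0, top A: go to q0, push E → (q0, 1111, EZ)
  read 1, top E: go to q2, push EE → (q2, 111, EEZ)
  read 1, top E: go to q2, push ε → (q2, 11, EZ)
  read 1, top E: go to q2, push ε → (q2, 1, Z)
  read 1, top Z: go to q3, push ε → (q3, ε, ε)
All input consumed and the stack is empty.

Accept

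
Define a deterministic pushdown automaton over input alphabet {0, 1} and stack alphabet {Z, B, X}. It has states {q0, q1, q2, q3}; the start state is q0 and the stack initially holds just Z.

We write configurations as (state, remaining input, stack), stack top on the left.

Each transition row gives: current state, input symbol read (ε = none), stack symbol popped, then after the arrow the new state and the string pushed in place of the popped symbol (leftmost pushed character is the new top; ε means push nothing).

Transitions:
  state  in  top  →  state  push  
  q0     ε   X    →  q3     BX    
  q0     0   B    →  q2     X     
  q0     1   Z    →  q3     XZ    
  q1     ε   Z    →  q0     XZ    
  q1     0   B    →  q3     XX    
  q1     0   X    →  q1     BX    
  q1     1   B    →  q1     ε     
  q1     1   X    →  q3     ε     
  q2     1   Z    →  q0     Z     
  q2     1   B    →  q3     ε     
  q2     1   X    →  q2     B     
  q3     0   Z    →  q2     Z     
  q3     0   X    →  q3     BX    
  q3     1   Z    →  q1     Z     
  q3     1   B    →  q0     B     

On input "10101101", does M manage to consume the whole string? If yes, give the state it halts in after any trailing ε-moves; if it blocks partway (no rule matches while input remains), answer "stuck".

(q0, 10101101, Z)
  read 1, top Z: go to q3, push XZ → (q3, 0101101, XZ)
  read 0, top X: go to q3, push BX → (q3, 101101, BXZ)
  read 1, top B: go to q0, push B → (q0, 01101, BXZ)
  read 0, top B: go to q2, push X → (q2, 1101, XXZ)
  read 1, top X: go to q2, push B → (q2, 101, BXZ)
  read 1, top B: go to q3, push ε → (q3, 01, XZ)
  read 0, top X: go to q3, push BX → (q3, 1, BXZ)
  read 1, top B: go to q0, push B → (q0, ε, BXZ)
All input consumed; M is in state q0.

q0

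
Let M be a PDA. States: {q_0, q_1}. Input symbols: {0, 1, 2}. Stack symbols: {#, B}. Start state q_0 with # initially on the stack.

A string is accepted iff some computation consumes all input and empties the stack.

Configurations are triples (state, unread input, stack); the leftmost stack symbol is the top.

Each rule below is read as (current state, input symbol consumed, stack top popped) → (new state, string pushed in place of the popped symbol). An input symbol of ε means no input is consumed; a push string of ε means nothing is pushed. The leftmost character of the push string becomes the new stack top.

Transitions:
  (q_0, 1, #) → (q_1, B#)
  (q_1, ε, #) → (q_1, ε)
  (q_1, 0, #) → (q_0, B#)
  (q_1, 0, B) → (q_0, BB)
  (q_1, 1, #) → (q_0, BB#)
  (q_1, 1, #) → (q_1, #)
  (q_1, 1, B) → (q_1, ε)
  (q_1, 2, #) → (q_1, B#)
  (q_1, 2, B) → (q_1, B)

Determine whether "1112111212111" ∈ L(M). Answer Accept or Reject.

Accept

One accepting computation: (q_0, 1112111212111, #) ⊢ (q_1, 112111212111, B#) ⊢ (q_1, 12111212111, #) ⊢ (q_1, 2111212111, #) ⊢ (q_1, 111212111, B#) ⊢ (q_1, 11212111, #) ⊢ (q_1, 1212111, #) ⊢ (q_1, 212111, #) ⊢ (q_1, 12111, B#) ⊢ (q_1, 2111, #) ⊢ (q_1, 111, B#) ⊢ (q_1, 11, #) ⊢ (q_1, 1, #) ⊢ (q_1, ε, #) ⊢ (q_1, ε, ε)
All input consumed and the stack is empty.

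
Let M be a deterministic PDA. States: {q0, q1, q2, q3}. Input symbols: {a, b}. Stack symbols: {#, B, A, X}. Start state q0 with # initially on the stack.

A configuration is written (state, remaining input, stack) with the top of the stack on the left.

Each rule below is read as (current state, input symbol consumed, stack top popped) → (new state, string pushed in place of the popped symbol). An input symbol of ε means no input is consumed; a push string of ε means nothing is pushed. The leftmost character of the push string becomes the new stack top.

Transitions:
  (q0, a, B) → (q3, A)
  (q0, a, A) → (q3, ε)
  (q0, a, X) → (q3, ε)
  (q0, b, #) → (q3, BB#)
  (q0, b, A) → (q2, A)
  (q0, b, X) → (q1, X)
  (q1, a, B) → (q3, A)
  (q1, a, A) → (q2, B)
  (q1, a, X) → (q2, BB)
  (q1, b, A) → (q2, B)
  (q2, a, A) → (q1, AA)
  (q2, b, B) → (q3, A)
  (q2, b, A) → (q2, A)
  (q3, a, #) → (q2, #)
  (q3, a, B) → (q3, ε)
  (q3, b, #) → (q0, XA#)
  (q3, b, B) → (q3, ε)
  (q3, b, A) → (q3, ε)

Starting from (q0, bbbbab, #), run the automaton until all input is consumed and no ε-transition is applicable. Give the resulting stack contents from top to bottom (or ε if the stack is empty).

#

(q0, bbbbab, #)
  read b, top #: go to q3, push BB# → (q3, bbbab, BB#)
  read b, top B: go to q3, push ε → (q3, bbab, B#)
  read b, top B: go to q3, push ε → (q3, bab, #)
  read b, top #: go to q0, push XA# → (q0, ab, XA#)
  read a, top X: go to q3, push ε → (q3, b, A#)
  read b, top A: go to q3, push ε → (q3, ε, #)
All input consumed in state q3 with stack #.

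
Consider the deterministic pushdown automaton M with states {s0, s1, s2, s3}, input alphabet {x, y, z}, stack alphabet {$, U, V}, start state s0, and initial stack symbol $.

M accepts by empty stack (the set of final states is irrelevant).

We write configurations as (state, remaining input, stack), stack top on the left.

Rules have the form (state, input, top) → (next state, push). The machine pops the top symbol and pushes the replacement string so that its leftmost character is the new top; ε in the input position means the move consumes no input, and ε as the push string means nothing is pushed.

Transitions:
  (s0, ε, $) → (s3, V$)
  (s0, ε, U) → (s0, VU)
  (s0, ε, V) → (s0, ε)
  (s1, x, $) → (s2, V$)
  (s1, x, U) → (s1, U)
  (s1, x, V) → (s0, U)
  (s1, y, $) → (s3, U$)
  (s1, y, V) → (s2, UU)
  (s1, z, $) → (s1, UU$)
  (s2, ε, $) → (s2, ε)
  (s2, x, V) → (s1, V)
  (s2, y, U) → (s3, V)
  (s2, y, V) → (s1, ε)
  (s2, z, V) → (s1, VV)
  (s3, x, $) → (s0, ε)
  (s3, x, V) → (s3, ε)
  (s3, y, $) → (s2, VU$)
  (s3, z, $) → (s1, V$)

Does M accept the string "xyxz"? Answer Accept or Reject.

Reject

(s0, xyxz, $)
  ε-move, top $: go to s3, push V$ → (s3, xyxz, V$)
  read x, top V: go to s3, push ε → (s3, yxz, $)
  read y, top $: go to s2, push VU$ → (s2, xz, VU$)
  read x, top V: go to s1, push V → (s1, z, VU$)
No transition applies at (s1, z, VU$); input not fully consumed.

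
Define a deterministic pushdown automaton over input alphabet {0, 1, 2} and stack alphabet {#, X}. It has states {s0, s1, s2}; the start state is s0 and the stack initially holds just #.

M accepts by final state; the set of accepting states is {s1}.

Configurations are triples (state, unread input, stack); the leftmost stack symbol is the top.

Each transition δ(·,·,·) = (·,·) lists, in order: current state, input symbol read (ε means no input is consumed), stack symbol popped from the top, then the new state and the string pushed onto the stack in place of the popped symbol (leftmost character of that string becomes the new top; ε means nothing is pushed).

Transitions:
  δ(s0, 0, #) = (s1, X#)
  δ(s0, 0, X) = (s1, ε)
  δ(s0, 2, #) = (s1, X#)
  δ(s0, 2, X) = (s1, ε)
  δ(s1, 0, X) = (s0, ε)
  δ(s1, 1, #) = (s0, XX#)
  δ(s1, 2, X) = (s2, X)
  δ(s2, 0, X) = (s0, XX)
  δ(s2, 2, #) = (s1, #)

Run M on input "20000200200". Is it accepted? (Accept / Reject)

(s0, 20000200200, #) ⊢ (s1, 0000200200, X#) ⊢ (s0, 000200200, #) ⊢ (s1, 00200200, X#) ⊢ (s0, 0200200, #) ⊢ (s1, 200200, X#) ⊢ (s2, 00200, X#) ⊢ (s0, 0200, XX#) ⊢ (s1, 200, X#) ⊢ (s2, 00, X#) ⊢ (s0, 0, XX#) ⊢ (s1, ε, X#)
All input consumed; state s1 ∈ F.

Accept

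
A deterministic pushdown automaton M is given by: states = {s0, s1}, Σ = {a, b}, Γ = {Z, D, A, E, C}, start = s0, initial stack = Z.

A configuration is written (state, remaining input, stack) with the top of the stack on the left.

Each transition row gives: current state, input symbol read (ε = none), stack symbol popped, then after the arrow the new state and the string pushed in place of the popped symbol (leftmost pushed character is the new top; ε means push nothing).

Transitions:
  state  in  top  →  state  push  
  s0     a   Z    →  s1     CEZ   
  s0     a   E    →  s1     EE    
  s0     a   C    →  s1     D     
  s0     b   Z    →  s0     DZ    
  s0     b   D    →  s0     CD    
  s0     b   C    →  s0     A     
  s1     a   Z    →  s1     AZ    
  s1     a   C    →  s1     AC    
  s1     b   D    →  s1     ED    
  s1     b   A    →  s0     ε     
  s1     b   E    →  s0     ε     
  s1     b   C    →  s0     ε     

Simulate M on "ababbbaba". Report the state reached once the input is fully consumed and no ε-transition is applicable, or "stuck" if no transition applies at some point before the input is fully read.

(s0, ababbbaba, Z)
  read a, top Z: go to s1, push CEZ → (s1, babbbaba, CEZ)
  read b, top C: go to s0, push ε → (s0, abbbaba, EZ)
  read a, top E: go to s1, push EE → (s1, bbbaba, EEZ)
  read b, top E: go to s0, push ε → (s0, bbaba, EZ)
No transition for (s0, b, top E); M blocks with input bbaba remaining.

stuck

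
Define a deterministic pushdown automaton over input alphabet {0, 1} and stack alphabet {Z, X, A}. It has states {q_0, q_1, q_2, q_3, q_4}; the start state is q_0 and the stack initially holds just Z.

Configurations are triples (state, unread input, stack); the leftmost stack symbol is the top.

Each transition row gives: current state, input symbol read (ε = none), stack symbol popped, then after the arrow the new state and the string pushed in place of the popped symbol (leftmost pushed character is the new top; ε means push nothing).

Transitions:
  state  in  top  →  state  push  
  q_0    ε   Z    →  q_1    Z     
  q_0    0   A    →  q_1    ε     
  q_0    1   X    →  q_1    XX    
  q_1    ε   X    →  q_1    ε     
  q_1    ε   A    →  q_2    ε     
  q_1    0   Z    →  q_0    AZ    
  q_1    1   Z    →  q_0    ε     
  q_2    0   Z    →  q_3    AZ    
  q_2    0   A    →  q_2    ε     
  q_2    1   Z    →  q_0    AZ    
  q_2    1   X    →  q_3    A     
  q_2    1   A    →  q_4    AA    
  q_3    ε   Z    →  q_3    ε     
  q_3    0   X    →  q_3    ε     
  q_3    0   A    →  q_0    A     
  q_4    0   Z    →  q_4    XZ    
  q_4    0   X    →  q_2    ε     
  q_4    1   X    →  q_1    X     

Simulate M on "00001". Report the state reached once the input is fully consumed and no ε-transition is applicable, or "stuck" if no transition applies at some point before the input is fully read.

(q_0, 00001, Z) ⊢ (q_1, 00001, Z) ⊢ (q_0, 0001, AZ) ⊢ (q_1, 001, Z) ⊢ (q_0, 01, AZ) ⊢ (q_1, 1, Z) ⊢ (q_0, ε, ε)
All input consumed; M is in state q_0.

q_0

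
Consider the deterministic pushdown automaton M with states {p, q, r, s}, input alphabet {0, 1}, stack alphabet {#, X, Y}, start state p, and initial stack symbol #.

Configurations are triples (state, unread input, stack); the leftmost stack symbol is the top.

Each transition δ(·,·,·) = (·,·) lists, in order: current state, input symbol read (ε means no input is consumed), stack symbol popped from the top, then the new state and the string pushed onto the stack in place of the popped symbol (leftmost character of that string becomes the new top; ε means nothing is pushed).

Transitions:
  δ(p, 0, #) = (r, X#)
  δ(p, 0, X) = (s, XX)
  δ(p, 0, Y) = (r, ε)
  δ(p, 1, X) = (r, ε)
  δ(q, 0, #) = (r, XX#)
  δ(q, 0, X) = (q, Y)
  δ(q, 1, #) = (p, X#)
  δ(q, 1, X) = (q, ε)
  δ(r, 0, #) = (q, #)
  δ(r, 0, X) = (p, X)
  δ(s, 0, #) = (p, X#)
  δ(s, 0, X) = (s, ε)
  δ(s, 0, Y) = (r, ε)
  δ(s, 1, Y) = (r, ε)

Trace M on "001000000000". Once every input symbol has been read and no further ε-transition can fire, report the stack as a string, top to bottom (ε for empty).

XX#

(p, 001000000000, #) ⊢ (r, 01000000000, X#) ⊢ (p, 1000000000, X#) ⊢ (r, 000000000, #) ⊢ (q, 00000000, #) ⊢ (r, 0000000, XX#) ⊢ (p, 000000, XX#) ⊢ (s, 00000, XXX#) ⊢ (s, 0000, XX#) ⊢ (s, 000, X#) ⊢ (s, 00, #) ⊢ (p, 0, X#) ⊢ (s, ε, XX#)
All input consumed in state s with stack XX#.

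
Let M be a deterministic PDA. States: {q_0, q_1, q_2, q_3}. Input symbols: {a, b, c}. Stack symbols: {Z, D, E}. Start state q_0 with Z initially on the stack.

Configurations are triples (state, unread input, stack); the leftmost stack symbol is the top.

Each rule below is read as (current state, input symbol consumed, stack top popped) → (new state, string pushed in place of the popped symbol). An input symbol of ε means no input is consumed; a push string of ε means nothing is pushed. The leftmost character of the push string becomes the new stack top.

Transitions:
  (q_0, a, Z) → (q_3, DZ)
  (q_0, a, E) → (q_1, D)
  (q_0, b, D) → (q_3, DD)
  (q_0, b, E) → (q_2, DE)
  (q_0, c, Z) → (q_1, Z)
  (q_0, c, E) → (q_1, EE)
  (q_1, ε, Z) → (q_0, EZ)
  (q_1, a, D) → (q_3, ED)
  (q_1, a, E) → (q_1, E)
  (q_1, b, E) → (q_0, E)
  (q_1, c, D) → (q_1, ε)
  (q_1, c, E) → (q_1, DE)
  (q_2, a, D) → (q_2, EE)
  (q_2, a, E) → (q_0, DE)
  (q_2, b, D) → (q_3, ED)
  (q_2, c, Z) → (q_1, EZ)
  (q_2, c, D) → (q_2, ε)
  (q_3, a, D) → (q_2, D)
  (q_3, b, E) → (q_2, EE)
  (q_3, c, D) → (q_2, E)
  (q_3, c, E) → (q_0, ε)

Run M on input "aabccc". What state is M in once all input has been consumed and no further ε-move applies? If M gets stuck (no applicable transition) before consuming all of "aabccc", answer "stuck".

stuck

(q_0, aabccc, Z)
  read a, top Z: go to q_3, push DZ → (q_3, abccc, DZ)
  read a, top D: go to q_2, push D → (q_2, bccc, DZ)
  read b, top D: go to q_3, push ED → (q_3, ccc, EDZ)
  read c, top E: go to q_0, push ε → (q_0, cc, DZ)
No transition for (q_0, c, top D); M blocks with input cc remaining.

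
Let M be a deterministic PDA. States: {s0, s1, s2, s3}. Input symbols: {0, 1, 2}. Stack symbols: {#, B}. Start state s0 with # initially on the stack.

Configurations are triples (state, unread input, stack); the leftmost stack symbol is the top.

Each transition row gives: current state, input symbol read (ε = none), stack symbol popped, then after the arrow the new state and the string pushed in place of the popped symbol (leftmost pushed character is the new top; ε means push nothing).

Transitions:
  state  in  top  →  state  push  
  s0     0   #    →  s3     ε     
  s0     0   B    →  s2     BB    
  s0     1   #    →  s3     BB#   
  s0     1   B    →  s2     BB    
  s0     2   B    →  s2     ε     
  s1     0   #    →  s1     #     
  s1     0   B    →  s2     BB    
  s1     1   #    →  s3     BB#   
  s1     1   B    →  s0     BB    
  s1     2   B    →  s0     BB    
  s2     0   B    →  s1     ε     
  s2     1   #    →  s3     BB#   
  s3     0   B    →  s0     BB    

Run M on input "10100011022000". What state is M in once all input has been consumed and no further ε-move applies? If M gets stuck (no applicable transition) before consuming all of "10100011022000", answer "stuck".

(s0, 10100011022000, #)
  read 1, top #: go to s3, push BB# → (s3, 0100011022000, BB#)
  read 0, top B: go to s0, push BB → (s0, 100011022000, BBB#)
  read 1, top B: go to s2, push BB → (s2, 00011022000, BBBB#)
  read 0, top B: go to s1, push ε → (s1, 0011022000, BBB#)
  read 0, top B: go to s2, push BB → (s2, 011022000, BBBB#)
  read 0, top B: go to s1, push ε → (s1, 11022000, BBB#)
  read 1, top B: go to s0, push BB → (s0, 1022000, BBBB#)
  read 1, top B: go to s2, push BB → (s2, 022000, BBBBB#)
  read 0, top B: go to s1, push ε → (s1, 22000, BBBB#)
  read 2, top B: go to s0, push BB → (s0, 2000, BBBBB#)
  read 2, top B: go to s2, push ε → (s2, 000, BBBB#)
  read 0, top B: go to s1, push ε → (s1, 00, BBB#)
  read 0, top B: go to s2, push BB → (s2, 0, BBBB#)
  read 0, top B: go to s1, push ε → (s1, ε, BBB#)
All input consumed; M is in state s1.

s1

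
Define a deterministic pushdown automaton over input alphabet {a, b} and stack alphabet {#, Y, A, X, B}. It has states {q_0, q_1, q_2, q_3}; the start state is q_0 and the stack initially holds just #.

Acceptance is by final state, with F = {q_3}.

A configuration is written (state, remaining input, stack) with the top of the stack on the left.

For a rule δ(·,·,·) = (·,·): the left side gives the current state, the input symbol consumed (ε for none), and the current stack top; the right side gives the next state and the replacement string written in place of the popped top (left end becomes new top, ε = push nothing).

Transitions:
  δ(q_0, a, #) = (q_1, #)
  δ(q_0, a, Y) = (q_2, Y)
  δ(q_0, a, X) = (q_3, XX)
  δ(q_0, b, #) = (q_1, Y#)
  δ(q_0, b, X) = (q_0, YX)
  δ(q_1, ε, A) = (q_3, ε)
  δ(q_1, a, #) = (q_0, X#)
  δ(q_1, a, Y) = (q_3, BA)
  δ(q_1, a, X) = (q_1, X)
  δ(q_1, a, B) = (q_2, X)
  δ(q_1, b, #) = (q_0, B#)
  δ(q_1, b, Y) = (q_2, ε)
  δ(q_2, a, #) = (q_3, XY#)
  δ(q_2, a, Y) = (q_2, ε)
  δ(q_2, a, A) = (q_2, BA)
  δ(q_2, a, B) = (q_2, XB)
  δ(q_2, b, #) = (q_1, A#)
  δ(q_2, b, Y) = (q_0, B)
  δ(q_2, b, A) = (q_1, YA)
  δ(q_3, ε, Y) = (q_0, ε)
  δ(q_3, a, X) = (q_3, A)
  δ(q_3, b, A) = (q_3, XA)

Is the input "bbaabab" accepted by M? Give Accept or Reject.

Accept

(q_0, bbaabab, #)
  read b, top #: go to q_1, push Y# → (q_1, baabab, Y#)
  read b, top Y: go to q_2, push ε → (q_2, aabab, #)
  read a, top #: go to q_3, push XY# → (q_3, abab, XY#)
  read a, top X: go to q_3, push A → (q_3, bab, AY#)
  read b, top A: go to q_3, push XA → (q_3, ab, XAY#)
  read a, top X: go to q_3, push A → (q_3, b, AAY#)
  read b, top A: go to q_3, push XA → (q_3, ε, XAAY#)
All input consumed; state q_3 ∈ F.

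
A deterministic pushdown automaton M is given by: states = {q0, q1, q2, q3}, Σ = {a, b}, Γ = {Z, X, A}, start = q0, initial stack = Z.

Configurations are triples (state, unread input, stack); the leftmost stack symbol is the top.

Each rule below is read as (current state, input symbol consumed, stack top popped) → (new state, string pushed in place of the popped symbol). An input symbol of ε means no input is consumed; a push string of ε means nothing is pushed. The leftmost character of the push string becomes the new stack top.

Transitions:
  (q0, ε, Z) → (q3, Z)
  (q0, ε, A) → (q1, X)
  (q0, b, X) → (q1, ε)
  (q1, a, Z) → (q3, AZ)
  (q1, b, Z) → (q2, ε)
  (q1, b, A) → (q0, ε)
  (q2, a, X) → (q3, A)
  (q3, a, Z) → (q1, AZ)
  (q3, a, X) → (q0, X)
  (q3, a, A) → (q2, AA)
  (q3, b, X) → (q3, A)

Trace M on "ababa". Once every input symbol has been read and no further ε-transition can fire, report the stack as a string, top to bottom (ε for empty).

AZ

(q0, ababa, Z)
  ε-move, top Z: go to q3, push Z → (q3, ababa, Z)
  read a, top Z: go to q1, push AZ → (q1, baba, AZ)
  read b, top A: go to q0, push ε → (q0, aba, Z)
  ε-move, top Z: go to q3, push Z → (q3, aba, Z)
  read a, top Z: go to q1, push AZ → (q1, ba, AZ)
  read b, top A: go to q0, push ε → (q0, a, Z)
  ε-move, top Z: go to q3, push Z → (q3, a, Z)
  read a, top Z: go to q1, push AZ → (q1, ε, AZ)
All input consumed in state q1 with stack AZ.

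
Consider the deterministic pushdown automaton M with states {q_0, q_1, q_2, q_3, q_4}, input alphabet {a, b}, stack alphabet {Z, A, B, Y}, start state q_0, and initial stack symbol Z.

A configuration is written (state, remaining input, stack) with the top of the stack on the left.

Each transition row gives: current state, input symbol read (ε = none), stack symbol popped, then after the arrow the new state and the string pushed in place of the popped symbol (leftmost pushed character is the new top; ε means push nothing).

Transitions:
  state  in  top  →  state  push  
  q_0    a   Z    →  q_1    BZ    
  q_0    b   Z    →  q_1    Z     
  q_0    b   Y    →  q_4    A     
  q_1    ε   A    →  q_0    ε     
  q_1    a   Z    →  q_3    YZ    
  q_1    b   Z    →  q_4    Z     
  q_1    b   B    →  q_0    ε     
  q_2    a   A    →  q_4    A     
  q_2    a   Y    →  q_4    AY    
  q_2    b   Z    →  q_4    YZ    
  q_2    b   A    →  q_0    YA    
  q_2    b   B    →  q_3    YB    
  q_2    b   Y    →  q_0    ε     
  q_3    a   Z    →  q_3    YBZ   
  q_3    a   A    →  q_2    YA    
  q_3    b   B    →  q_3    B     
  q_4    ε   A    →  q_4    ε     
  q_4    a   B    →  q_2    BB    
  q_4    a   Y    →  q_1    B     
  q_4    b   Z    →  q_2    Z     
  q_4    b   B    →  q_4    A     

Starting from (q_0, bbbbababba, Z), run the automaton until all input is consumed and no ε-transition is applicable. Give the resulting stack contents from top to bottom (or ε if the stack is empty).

YZ

(q_0, bbbbababba, Z)
  read b, top Z: go to q_1, push Z → (q_1, bbbababba, Z)
  read b, top Z: go to q_4, push Z → (q_4, bbababba, Z)
  read b, top Z: go to q_2, push Z → (q_2, bababba, Z)
  read b, top Z: go to q_4, push YZ → (q_4, ababba, YZ)
  read a, top Y: go to q_1, push B → (q_1, babba, BZ)
  read b, top B: go to q_0, push ε → (q_0, abba, Z)
  read a, top Z: go to q_1, push BZ → (q_1, bba, BZ)
  read b, top B: go to q_0, push ε → (q_0, ba, Z)
  read b, top Z: go to q_1, push Z → (q_1, a, Z)
  read a, top Z: go to q_3, push YZ → (q_3, ε, YZ)
All input consumed in state q_3 with stack YZ.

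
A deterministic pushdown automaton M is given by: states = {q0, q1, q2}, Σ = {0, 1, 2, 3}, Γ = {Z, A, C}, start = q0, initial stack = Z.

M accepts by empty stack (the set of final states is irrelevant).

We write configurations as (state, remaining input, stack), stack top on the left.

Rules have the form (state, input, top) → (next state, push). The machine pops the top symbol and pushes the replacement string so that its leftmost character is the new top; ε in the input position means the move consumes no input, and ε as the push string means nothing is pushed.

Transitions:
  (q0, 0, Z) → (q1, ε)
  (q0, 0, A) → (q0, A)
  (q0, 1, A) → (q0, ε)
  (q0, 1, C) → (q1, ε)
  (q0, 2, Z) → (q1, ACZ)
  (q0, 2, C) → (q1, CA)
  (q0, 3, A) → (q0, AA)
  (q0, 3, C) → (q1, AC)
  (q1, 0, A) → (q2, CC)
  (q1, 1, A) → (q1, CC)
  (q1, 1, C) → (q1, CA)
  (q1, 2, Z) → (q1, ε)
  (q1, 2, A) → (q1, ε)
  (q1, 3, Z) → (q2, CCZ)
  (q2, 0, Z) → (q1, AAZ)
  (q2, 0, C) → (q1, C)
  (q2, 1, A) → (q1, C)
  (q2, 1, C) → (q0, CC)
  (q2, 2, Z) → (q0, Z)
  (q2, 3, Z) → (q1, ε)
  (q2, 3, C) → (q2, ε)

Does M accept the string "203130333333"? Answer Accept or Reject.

Accept

(q0, 203130333333, Z) ⊢ (q1, 03130333333, ACZ) ⊢ (q2, 3130333333, CCCZ) ⊢ (q2, 130333333, CCZ) ⊢ (q0, 30333333, CCCZ) ⊢ (q1, 0333333, ACCCZ) ⊢ (q2, 333333, CCCCCZ) ⊢ (q2, 33333, CCCCZ) ⊢ (q2, 3333, CCCZ) ⊢ (q2, 333, CCZ) ⊢ (q2, 33, CZ) ⊢ (q2, 3, Z) ⊢ (q1, ε, ε)
All input consumed and the stack is empty.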